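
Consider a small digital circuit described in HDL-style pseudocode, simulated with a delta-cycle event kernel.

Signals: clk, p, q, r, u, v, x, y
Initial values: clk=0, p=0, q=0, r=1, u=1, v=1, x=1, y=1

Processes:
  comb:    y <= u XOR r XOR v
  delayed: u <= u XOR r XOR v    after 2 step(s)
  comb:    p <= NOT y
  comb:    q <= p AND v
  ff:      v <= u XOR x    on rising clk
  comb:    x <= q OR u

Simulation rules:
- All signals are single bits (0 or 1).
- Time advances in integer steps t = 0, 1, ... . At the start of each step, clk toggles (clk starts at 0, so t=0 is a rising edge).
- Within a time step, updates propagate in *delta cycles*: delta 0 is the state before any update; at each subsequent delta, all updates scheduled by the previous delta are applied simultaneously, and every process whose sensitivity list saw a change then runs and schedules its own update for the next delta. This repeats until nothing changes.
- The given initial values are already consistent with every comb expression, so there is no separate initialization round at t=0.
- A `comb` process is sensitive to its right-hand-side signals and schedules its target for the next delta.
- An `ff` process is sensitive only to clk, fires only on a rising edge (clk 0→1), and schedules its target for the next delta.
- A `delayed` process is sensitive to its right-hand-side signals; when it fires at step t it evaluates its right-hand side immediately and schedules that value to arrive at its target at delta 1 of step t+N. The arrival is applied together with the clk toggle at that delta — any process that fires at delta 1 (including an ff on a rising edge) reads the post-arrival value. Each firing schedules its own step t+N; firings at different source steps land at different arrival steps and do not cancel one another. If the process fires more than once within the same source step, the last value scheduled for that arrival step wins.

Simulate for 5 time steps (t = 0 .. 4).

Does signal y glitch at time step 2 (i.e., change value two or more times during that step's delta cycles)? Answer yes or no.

t=0 Δ0: v=1 u=1 y=1 q=0 x=1 r=1 clk=0 p=0
  Δ1: clk:0→1
  Δ2: v:1→0
  Δ3: y:1→0
  Δ4: p:0→1
  (4Δ to stable)
t=1 Δ0: v=0 u=1 y=0 q=0 x=1 r=1 clk=1 p=1
  Δ1: clk:1→0
  (1Δ to stable)
t=2 Δ0: v=0 u=1 y=0 q=0 x=1 r=1 clk=0 p=1
  Δ1: u:1→0, clk:0→1
  Δ2: v:0→1, y:0→1, x:1→0
  Δ3: y:1→0, q:0→1, p:1→0
  Δ4: q:1→0, x:0→1, p:0→1
  Δ5: q:0→1, x:1→0
  Δ6: x:0→1
  (6Δ to stable)
t=3 Δ0: v=1 u=0 y=0 q=1 x=1 r=1 clk=1 p=1
  Δ1: clk:1→0
  (1Δ to stable)
t=4 Δ0: v=1 u=0 y=0 q=1 x=1 r=1 clk=0 p=1
  Δ1: clk:0→1
  (1Δ to stable)

yes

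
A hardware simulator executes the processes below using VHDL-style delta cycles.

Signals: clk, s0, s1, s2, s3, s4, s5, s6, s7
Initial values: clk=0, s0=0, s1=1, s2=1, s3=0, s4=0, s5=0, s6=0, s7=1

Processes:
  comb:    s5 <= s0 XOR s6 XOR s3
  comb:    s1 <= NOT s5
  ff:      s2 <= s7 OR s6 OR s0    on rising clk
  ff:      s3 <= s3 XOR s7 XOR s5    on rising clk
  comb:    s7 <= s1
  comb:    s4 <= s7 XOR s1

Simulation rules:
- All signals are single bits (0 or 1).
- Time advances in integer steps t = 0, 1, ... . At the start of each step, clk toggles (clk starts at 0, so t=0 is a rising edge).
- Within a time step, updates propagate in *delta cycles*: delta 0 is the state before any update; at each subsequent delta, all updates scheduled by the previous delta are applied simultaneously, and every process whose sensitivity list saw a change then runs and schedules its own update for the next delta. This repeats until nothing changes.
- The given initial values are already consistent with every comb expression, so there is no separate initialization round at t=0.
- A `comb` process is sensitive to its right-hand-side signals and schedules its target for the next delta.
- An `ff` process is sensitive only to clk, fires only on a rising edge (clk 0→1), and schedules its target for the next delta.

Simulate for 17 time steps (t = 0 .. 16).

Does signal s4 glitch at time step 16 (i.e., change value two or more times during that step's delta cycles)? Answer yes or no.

[bits: s0,s2,s3,s1,s5,s4,clk,s6,s7]
t=0: Δ0=010100001 Δ1=010100101 Δ2=011100101 Δ3=011110101 Δ4=011010101 Δ5=011011100 Δ6=011010100 | 6Δ
t=1: Δ0=011010100 Δ1=011010000 | 1Δ
t=2: Δ0=011010000 Δ1=011010100 Δ2=000010100 Δ3=000000100 Δ4=000100100 Δ5=000101101 Δ6=000100101 | 6Δ
t=3: Δ0=000100101 Δ1=000100001 | 1Δ
t=4: Δ0=000100001 Δ1=000100101 Δ2=011100101 Δ3=011110101 Δ4=011010101 Δ5=011011100 Δ6=011010100 | 6Δ
t=5: Δ0=011010100 Δ1=011010000 | 1Δ
t=6: Δ0=011010000 Δ1=011010100 Δ2=000010100 Δ3=000000100 Δ4=000100100 Δ5=000101101 Δ6=000100101 | 6Δ
t=7: Δ0=000100101 Δ1=000100001 | 1Δ
t=8: Δ0=000100001 Δ1=000100101 Δ2=011100101 Δ3=011110101 Δ4=011010101 Δ5=011011100 Δ6=011010100 | 6Δ
t=9: Δ0=011010100 Δ1=011010000 | 1Δ
t=10: Δ0=011010000 Δ1=011010100 Δ2=000010100 Δ3=000000100 Δ4=000100100 Δ5=000101101 Δ6=000100101 | 6Δ
t=11: Δ0=000100101 Δ1=000100001 | 1Δ
t=12: Δ0=000100001 Δ1=000100101 Δ2=011100101 Δ3=011110101 Δ4=011010101 Δ5=011011100 Δ6=011010100 | 6Δ
t=13: Δ0=011010100 Δ1=011010000 | 1Δ
t=14: Δ0=011010000 Δ1=011010100 Δ2=000010100 Δ3=000000100 Δ4=000100100 Δ5=000101101 Δ6=000100101 | 6Δ
t=15: Δ0=000100101 Δ1=000100001 | 1Δ
t=16: Δ0=000100001 Δ1=000100101 Δ2=011100101 Δ3=011110101 Δ4=011010101 Δ5=011011100 Δ6=011010100 | 6Δ

yes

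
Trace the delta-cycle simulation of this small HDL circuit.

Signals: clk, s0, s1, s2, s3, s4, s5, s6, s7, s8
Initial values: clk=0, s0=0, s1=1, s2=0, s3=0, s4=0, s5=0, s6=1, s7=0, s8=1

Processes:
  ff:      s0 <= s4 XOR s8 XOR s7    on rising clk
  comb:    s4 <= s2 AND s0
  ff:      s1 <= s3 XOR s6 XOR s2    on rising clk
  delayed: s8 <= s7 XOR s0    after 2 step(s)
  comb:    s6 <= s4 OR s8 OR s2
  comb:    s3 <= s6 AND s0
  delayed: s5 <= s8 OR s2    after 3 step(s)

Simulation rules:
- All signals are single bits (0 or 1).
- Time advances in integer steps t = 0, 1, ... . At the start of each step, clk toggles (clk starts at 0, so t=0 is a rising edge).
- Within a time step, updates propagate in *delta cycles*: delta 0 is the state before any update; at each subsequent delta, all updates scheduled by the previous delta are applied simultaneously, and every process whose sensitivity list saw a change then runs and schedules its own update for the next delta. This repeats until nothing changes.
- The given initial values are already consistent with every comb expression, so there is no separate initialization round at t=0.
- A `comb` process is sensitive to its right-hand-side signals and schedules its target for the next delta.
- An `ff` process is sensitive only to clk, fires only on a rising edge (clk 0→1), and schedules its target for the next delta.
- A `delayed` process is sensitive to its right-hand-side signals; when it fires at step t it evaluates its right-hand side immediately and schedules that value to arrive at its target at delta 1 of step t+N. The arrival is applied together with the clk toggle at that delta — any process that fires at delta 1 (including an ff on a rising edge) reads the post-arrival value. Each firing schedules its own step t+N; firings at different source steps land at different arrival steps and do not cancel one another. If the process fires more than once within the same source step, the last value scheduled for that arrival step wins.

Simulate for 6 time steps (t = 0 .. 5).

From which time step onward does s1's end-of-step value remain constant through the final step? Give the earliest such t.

2

t0.Δ0 s3=0 s4=0 s8=1 s2=0 s0=0 s1=1 s6=1 s5=0 s7=0 clk=0
t0.Δ1 s3=0 s4=0 s8=1 s2=0 s0=0 s1=1 s6=1 s5=0 s7=0 clk=1
t0.Δ2 s3=0 s4=0 s8=1 s2=0 s0=1 s1=1 s6=1 s5=0 s7=0 clk=1
t0.Δ3 s3=1 s4=0 s8=1 s2=0 s0=1 s1=1 s6=1 s5=0 s7=0 clk=1
t1.Δ0 s3=1 s4=0 s8=1 s2=0 s0=1 s1=1 s6=1 s5=0 s7=0 clk=1
t1.Δ1 s3=1 s4=0 s8=1 s2=0 s0=1 s1=1 s6=1 s5=0 s7=0 clk=0
t2.Δ0 s3=1 s4=0 s8=1 s2=0 s0=1 s1=1 s6=1 s5=0 s7=0 clk=0
t2.Δ1 s3=1 s4=0 s8=1 s2=0 s0=1 s1=1 s6=1 s5=0 s7=0 clk=1
t2.Δ2 s3=1 s4=0 s8=1 s2=0 s0=1 s1=0 s6=1 s5=0 s7=0 clk=1
t3.Δ0 s3=1 s4=0 s8=1 s2=0 s0=1 s1=0 s6=1 s5=0 s7=0 clk=1
t3.Δ1 s3=1 s4=0 s8=1 s2=0 s0=1 s1=0 s6=1 s5=0 s7=0 clk=0
t4.Δ0 s3=1 s4=0 s8=1 s2=0 s0=1 s1=0 s6=1 s5=0 s7=0 clk=0
t4.Δ1 s3=1 s4=0 s8=1 s2=0 s0=1 s1=0 s6=1 s5=0 s7=0 clk=1
t5.Δ0 s3=1 s4=0 s8=1 s2=0 s0=1 s1=0 s6=1 s5=0 s7=0 clk=1
t5.Δ1 s3=1 s4=0 s8=1 s2=0 s0=1 s1=0 s6=1 s5=0 s7=0 clk=0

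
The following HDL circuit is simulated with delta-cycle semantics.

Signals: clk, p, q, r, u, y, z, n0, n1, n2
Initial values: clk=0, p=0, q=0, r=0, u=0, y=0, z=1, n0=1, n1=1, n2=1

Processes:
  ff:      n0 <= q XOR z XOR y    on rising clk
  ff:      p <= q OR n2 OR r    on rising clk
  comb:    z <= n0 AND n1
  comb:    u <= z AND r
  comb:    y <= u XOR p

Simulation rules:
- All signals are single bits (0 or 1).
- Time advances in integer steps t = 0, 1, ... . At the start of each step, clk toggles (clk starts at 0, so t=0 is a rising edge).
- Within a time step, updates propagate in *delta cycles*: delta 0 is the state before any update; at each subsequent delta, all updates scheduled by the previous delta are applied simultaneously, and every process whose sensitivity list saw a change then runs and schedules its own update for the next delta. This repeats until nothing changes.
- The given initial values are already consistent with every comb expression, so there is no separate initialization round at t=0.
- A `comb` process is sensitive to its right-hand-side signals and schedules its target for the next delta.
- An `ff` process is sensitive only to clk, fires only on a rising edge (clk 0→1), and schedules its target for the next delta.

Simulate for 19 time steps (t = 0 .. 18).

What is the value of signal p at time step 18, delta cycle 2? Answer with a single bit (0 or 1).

1

t0.Δ0 z=1 p=0 n2=1 n1=1 clk=0 n0=1 u=0 r=0 q=0 y=0
t0.Δ1 z=1 p=0 n2=1 n1=1 clk=1 n0=1 u=0 r=0 q=0 y=0
t0.Δ2 z=1 p=1 n2=1 n1=1 clk=1 n0=1 u=0 r=0 q=0 y=0
t0.Δ3 z=1 p=1 n2=1 n1=1 clk=1 n0=1 u=0 r=0 q=0 y=1
t1.Δ0 z=1 p=1 n2=1 n1=1 clk=1 n0=1 u=0 r=0 q=0 y=1
t1.Δ1 z=1 p=1 n2=1 n1=1 clk=0 n0=1 u=0 r=0 q=0 y=1
t2.Δ0 z=1 p=1 n2=1 n1=1 clk=0 n0=1 u=0 r=0 q=0 y=1
t2.Δ1 z=1 p=1 n2=1 n1=1 clk=1 n0=1 u=0 r=0 q=0 y=1
t2.Δ2 z=1 p=1 n2=1 n1=1 clk=1 n0=0 u=0 r=0 q=0 y=1
t2.Δ3 z=0 p=1 n2=1 n1=1 clk=1 n0=0 u=0 r=0 q=0 y=1
t3.Δ0 z=0 p=1 n2=1 n1=1 clk=1 n0=0 u=0 r=0 q=0 y=1
t3.Δ1 z=0 p=1 n2=1 n1=1 clk=0 n0=0 u=0 r=0 q=0 y=1
t4.Δ0 z=0 p=1 n2=1 n1=1 clk=0 n0=0 u=0 r=0 q=0 y=1
t4.Δ1 z=0 p=1 n2=1 n1=1 clk=1 n0=0 u=0 r=0 q=0 y=1
t4.Δ2 z=0 p=1 n2=1 n1=1 clk=1 n0=1 u=0 r=0 q=0 y=1
t4.Δ3 z=1 p=1 n2=1 n1=1 clk=1 n0=1 u=0 r=0 q=0 y=1
t5.Δ0 z=1 p=1 n2=1 n1=1 clk=1 n0=1 u=0 r=0 q=0 y=1
t5.Δ1 z=1 p=1 n2=1 n1=1 clk=0 n0=1 u=0 r=0 q=0 y=1
t6.Δ0 z=1 p=1 n2=1 n1=1 clk=0 n0=1 u=0 r=0 q=0 y=1
t6.Δ1 z=1 p=1 n2=1 n1=1 clk=1 n0=1 u=0 r=0 q=0 y=1
t6.Δ2 z=1 p=1 n2=1 n1=1 clk=1 n0=0 u=0 r=0 q=0 y=1
t6.Δ3 z=0 p=1 n2=1 n1=1 clk=1 n0=0 u=0 r=0 q=0 y=1
t7.Δ0 z=0 p=1 n2=1 n1=1 clk=1 n0=0 u=0 r=0 q=0 y=1
t7.Δ1 z=0 p=1 n2=1 n1=1 clk=0 n0=0 u=0 r=0 q=0 y=1
t8.Δ0 z=0 p=1 n2=1 n1=1 clk=0 n0=0 u=0 r=0 q=0 y=1
t8.Δ1 z=0 p=1 n2=1 n1=1 clk=1 n0=0 u=0 r=0 q=0 y=1
t8.Δ2 z=0 p=1 n2=1 n1=1 clk=1 n0=1 u=0 r=0 q=0 y=1
t8.Δ3 z=1 p=1 n2=1 n1=1 clk=1 n0=1 u=0 r=0 q=0 y=1
t9.Δ0 z=1 p=1 n2=1 n1=1 clk=1 n0=1 u=0 r=0 q=0 y=1
t9.Δ1 z=1 p=1 n2=1 n1=1 clk=0 n0=1 u=0 r=0 q=0 y=1
t10.Δ0 z=1 p=1 n2=1 n1=1 clk=0 n0=1 u=0 r=0 q=0 y=1
t10.Δ1 z=1 p=1 n2=1 n1=1 clk=1 n0=1 u=0 r=0 q=0 y=1
t10.Δ2 z=1 p=1 n2=1 n1=1 clk=1 n0=0 u=0 r=0 q=0 y=1
t10.Δ3 z=0 p=1 n2=1 n1=1 clk=1 n0=0 u=0 r=0 q=0 y=1
t11.Δ0 z=0 p=1 n2=1 n1=1 clk=1 n0=0 u=0 r=0 q=0 y=1
t11.Δ1 z=0 p=1 n2=1 n1=1 clk=0 n0=0 u=0 r=0 q=0 y=1
t12.Δ0 z=0 p=1 n2=1 n1=1 clk=0 n0=0 u=0 r=0 q=0 y=1
t12.Δ1 z=0 p=1 n2=1 n1=1 clk=1 n0=0 u=0 r=0 q=0 y=1
t12.Δ2 z=0 p=1 n2=1 n1=1 clk=1 n0=1 u=0 r=0 q=0 y=1
t12.Δ3 z=1 p=1 n2=1 n1=1 clk=1 n0=1 u=0 r=0 q=0 y=1
t13.Δ0 z=1 p=1 n2=1 n1=1 clk=1 n0=1 u=0 r=0 q=0 y=1
t13.Δ1 z=1 p=1 n2=1 n1=1 clk=0 n0=1 u=0 r=0 q=0 y=1
t14.Δ0 z=1 p=1 n2=1 n1=1 clk=0 n0=1 u=0 r=0 q=0 y=1
t14.Δ1 z=1 p=1 n2=1 n1=1 clk=1 n0=1 u=0 r=0 q=0 y=1
t14.Δ2 z=1 p=1 n2=1 n1=1 clk=1 n0=0 u=0 r=0 q=0 y=1
t14.Δ3 z=0 p=1 n2=1 n1=1 clk=1 n0=0 u=0 r=0 q=0 y=1
t15.Δ0 z=0 p=1 n2=1 n1=1 clk=1 n0=0 u=0 r=0 q=0 y=1
t15.Δ1 z=0 p=1 n2=1 n1=1 clk=0 n0=0 u=0 r=0 q=0 y=1
t16.Δ0 z=0 p=1 n2=1 n1=1 clk=0 n0=0 u=0 r=0 q=0 y=1
t16.Δ1 z=0 p=1 n2=1 n1=1 clk=1 n0=0 u=0 r=0 q=0 y=1
t16.Δ2 z=0 p=1 n2=1 n1=1 clk=1 n0=1 u=0 r=0 q=0 y=1
t16.Δ3 z=1 p=1 n2=1 n1=1 clk=1 n0=1 u=0 r=0 q=0 y=1
t17.Δ0 z=1 p=1 n2=1 n1=1 clk=1 n0=1 u=0 r=0 q=0 y=1
t17.Δ1 z=1 p=1 n2=1 n1=1 clk=0 n0=1 u=0 r=0 q=0 y=1
t18.Δ0 z=1 p=1 n2=1 n1=1 clk=0 n0=1 u=0 r=0 q=0 y=1
t18.Δ1 z=1 p=1 n2=1 n1=1 clk=1 n0=1 u=0 r=0 q=0 y=1
t18.Δ2 z=1 p=1 n2=1 n1=1 clk=1 n0=0 u=0 r=0 q=0 y=1
t18.Δ3 z=0 p=1 n2=1 n1=1 clk=1 n0=0 u=0 r=0 q=0 y=1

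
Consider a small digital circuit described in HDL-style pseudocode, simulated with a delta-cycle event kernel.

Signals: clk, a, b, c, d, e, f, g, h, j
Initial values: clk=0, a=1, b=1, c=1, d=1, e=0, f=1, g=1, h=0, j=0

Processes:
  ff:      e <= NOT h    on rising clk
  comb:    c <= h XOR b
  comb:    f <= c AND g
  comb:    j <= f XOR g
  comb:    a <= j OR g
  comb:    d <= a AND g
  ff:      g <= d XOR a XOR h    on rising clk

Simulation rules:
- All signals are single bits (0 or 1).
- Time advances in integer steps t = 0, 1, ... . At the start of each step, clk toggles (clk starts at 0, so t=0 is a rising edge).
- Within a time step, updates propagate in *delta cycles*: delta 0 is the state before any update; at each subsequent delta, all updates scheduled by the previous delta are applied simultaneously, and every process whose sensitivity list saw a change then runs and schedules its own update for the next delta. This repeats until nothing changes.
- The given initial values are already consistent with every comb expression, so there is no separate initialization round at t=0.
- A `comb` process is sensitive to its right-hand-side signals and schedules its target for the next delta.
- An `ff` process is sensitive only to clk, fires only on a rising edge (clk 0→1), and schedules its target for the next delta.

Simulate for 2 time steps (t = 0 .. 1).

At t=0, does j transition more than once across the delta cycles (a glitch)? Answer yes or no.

[bits: a,clk,f,c,j,e,g,d,b,h]
t=0: Δ0=1011001110 Δ1=1111001110 Δ2=1111010110 Δ3=0101110010 Δ4=1101010010 Δ5=0101010010 | 5Δ
t=1: Δ0=0101010010 Δ1=0001010010 | 1Δ

yes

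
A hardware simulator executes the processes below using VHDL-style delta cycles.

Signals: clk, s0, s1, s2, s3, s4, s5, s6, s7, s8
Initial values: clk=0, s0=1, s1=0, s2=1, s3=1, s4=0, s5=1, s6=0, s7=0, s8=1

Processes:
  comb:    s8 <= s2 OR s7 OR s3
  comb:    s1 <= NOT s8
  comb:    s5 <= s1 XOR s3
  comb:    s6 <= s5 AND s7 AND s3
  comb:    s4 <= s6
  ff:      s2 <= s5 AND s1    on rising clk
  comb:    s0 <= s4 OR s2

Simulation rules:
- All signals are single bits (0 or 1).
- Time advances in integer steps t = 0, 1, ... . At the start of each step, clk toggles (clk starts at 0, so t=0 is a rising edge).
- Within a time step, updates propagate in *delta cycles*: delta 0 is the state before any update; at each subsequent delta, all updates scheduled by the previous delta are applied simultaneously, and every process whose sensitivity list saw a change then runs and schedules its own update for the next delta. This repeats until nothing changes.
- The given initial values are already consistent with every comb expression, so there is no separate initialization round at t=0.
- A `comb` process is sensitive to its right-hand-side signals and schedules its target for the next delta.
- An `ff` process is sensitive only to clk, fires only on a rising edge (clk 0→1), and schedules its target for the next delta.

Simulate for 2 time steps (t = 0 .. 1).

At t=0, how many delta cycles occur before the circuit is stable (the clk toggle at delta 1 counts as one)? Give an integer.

3

[bits: s8,s5,s4,s6,s3,s0,s2,clk,s7,s1]
t=0: Δ0=1100111000 Δ1=1100111100 Δ2=1100110100 Δ3=1100100100 | 3Δ
t=1: Δ0=1100100100 Δ1=1100100000 | 1Δ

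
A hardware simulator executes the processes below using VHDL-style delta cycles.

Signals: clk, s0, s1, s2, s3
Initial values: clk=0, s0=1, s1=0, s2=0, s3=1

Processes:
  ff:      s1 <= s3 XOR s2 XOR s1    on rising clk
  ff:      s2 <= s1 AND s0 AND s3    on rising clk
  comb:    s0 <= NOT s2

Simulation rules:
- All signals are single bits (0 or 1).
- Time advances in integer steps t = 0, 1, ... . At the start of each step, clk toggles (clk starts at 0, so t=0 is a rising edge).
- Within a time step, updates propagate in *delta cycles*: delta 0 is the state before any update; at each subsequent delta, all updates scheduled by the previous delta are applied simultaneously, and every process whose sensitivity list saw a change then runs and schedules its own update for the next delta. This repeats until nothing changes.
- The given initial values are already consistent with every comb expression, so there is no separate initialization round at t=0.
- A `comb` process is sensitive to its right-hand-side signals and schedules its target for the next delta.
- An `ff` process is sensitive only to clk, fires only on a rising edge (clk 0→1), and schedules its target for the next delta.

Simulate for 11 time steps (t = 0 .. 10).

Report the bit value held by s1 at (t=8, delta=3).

t=0 Δ0: s0=1 s1=0 s2=0 s3=1 clk=0
  Δ1: clk:0→1
  Δ2: s1:0→1
  (2Δ to stable)
t=1 Δ0: s0=1 s1=1 s2=0 s3=1 clk=1
  Δ1: clk:1→0
  (1Δ to stable)
t=2 Δ0: s0=1 s1=1 s2=0 s3=1 clk=0
  Δ1: clk:0→1
  Δ2: s1:1→0, s2:0→1
  Δ3: s0:1→0
  (3Δ to stable)
t=3 Δ0: s0=0 s1=0 s2=1 s3=1 clk=1
  Δ1: clk:1→0
  (1Δ to stable)
t=4 Δ0: s0=0 s1=0 s2=1 s3=1 clk=0
  Δ1: clk:0→1
  Δ2: s2:1→0
  Δ3: s0:0→1
  (3Δ to stable)
t=5 Δ0: s0=1 s1=0 s2=0 s3=1 clk=1
  Δ1: clk:1→0
  (1Δ to stable)
t=6 Δ0: s0=1 s1=0 s2=0 s3=1 clk=0
  Δ1: clk:0→1
  Δ2: s1:0→1
  (2Δ to stable)
t=7 Δ0: s0=1 s1=1 s2=0 s3=1 clk=1
  Δ1: clk:1→0
  (1Δ to stable)
t=8 Δ0: s0=1 s1=1 s2=0 s3=1 clk=0
  Δ1: clk:0→1
  Δ2: s1:1→0, s2:0→1
  Δ3: s0:1→0
  (3Δ to stable)
t=9 Δ0: s0=0 s1=0 s2=1 s3=1 clk=1
  Δ1: clk:1→0
  (1Δ to stable)
t=10 Δ0: s0=0 s1=0 s2=1 s3=1 clk=0
  Δ1: clk:0→1
  Δ2: s2:1→0
  Δ3: s0:0→1
  (3Δ to stable)

0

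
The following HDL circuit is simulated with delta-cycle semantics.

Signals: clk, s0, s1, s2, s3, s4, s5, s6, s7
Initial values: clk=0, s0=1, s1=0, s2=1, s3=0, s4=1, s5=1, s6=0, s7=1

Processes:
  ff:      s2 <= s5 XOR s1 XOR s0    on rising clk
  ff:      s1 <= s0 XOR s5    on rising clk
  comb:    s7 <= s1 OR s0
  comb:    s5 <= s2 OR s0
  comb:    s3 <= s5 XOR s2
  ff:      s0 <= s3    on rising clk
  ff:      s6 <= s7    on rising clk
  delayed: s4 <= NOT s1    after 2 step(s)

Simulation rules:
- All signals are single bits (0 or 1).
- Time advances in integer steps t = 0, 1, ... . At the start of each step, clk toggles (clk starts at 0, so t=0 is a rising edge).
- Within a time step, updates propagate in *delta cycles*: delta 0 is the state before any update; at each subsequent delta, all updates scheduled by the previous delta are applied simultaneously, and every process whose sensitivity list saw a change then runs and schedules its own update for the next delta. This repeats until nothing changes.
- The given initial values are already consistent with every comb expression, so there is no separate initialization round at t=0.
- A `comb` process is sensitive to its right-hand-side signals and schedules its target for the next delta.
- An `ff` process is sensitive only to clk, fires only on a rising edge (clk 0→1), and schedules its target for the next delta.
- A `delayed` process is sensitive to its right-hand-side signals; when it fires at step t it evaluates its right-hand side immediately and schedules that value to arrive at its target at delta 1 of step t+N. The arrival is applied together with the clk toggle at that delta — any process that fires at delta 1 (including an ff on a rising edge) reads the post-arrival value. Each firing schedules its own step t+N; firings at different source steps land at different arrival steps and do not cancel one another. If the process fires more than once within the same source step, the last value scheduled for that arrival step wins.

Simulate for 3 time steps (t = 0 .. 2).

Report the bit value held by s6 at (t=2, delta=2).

t0.Δ0 clk=0 s6=0 s3=0 s7=1 s2=1 s4=1 s5=1 s0=1 s1=0
t0.Δ1 clk=1 s6=0 s3=0 s7=1 s2=1 s4=1 s5=1 s0=1 s1=0
t0.Δ2 clk=1 s6=1 s3=0 s7=1 s2=0 s4=1 s5=1 s0=0 s1=0
t0.Δ3 clk=1 s6=1 s3=1 s7=0 s2=0 s4=1 s5=0 s0=0 s1=0
t0.Δ4 clk=1 s6=1 s3=0 s7=0 s2=0 s4=1 s5=0 s0=0 s1=0
t1.Δ0 clk=1 s6=1 s3=0 s7=0 s2=0 s4=1 s5=0 s0=0 s1=0
t1.Δ1 clk=0 s6=1 s3=0 s7=0 s2=0 s4=1 s5=0 s0=0 s1=0
t2.Δ0 clk=0 s6=1 s3=0 s7=0 s2=0 s4=1 s5=0 s0=0 s1=0
t2.Δ1 clk=1 s6=1 s3=0 s7=0 s2=0 s4=1 s5=0 s0=0 s1=0
t2.Δ2 clk=1 s6=0 s3=0 s7=0 s2=0 s4=1 s5=0 s0=0 s1=0

0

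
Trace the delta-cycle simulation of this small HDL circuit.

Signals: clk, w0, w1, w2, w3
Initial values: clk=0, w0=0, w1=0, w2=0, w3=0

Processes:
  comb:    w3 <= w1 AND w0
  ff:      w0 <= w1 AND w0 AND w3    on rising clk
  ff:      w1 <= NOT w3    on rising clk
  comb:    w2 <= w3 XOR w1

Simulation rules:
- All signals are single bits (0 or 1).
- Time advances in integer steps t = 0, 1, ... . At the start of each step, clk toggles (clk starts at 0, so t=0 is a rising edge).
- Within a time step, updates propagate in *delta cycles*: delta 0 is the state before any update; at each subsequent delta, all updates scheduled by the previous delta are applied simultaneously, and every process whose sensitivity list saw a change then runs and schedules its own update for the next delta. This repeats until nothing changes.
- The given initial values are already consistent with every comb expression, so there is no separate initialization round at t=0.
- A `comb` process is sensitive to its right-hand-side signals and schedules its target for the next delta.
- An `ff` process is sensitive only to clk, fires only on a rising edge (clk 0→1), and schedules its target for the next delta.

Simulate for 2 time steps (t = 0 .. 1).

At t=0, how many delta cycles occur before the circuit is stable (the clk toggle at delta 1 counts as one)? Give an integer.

3

t=0 Δ0: w0=0 w1=0 w2=0 clk=0 w3=0
  Δ1: clk:0→1
  Δ2: w1:0→1
  Δ3: w2:0→1
  (3Δ to stable)
t=1 Δ0: w0=0 w1=1 w2=1 clk=1 w3=0
  Δ1: clk:1→0
  (1Δ to stable)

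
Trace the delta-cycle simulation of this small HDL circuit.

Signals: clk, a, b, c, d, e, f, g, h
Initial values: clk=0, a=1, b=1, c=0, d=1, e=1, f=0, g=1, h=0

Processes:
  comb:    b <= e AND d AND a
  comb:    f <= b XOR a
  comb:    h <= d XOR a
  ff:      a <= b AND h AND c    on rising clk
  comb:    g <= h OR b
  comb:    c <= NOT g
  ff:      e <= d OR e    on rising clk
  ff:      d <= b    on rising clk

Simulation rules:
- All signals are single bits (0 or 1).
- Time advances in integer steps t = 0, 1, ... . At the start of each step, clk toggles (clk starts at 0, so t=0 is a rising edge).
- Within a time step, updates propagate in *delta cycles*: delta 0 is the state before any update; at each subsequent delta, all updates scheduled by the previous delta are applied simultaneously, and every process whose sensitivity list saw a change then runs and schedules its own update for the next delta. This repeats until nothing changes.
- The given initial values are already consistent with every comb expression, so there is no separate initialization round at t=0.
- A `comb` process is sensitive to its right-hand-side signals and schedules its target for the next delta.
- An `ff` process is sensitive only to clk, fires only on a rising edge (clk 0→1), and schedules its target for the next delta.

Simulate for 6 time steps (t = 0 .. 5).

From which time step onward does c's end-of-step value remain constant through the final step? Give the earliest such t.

t0.Δ0 h=0 g=1 a=1 b=1 f=0 c=0 clk=0 e=1 d=1
t0.Δ1 h=0 g=1 a=1 b=1 f=0 c=0 clk=1 e=1 d=1
t0.Δ2 h=0 g=1 a=0 b=1 f=0 c=0 clk=1 e=1 d=1
t0.Δ3 h=1 g=1 a=0 b=0 f=1 c=0 clk=1 e=1 d=1
t0.Δ4 h=1 g=1 a=0 b=0 f=0 c=0 clk=1 e=1 d=1
t1.Δ0 h=1 g=1 a=0 b=0 f=0 c=0 clk=1 e=1 d=1
t1.Δ1 h=1 g=1 a=0 b=0 f=0 c=0 clk=0 e=1 d=1
t2.Δ0 h=1 g=1 a=0 b=0 f=0 c=0 clk=0 e=1 d=1
t2.Δ1 h=1 g=1 a=0 b=0 f=0 c=0 clk=1 e=1 d=1
t2.Δ2 h=1 g=1 a=0 b=0 f=0 c=0 clk=1 e=1 d=0
t2.Δ3 h=0 g=1 a=0 b=0 f=0 c=0 clk=1 e=1 d=0
t2.Δ4 h=0 g=0 a=0 b=0 f=0 c=0 clk=1 e=1 d=0
t2.Δ5 h=0 g=0 a=0 b=0 f=0 c=1 clk=1 e=1 d=0
t3.Δ0 h=0 g=0 a=0 b=0 f=0 c=1 clk=1 e=1 d=0
t3.Δ1 h=0 g=0 a=0 b=0 f=0 c=1 clk=0 e=1 d=0
t4.Δ0 h=0 g=0 a=0 b=0 f=0 c=1 clk=0 e=1 d=0
t4.Δ1 h=0 g=0 a=0 b=0 f=0 c=1 clk=1 e=1 d=0
t5.Δ0 h=0 g=0 a=0 b=0 f=0 c=1 clk=1 e=1 d=0
t5.Δ1 h=0 g=0 a=0 b=0 f=0 c=1 clk=0 e=1 d=0

2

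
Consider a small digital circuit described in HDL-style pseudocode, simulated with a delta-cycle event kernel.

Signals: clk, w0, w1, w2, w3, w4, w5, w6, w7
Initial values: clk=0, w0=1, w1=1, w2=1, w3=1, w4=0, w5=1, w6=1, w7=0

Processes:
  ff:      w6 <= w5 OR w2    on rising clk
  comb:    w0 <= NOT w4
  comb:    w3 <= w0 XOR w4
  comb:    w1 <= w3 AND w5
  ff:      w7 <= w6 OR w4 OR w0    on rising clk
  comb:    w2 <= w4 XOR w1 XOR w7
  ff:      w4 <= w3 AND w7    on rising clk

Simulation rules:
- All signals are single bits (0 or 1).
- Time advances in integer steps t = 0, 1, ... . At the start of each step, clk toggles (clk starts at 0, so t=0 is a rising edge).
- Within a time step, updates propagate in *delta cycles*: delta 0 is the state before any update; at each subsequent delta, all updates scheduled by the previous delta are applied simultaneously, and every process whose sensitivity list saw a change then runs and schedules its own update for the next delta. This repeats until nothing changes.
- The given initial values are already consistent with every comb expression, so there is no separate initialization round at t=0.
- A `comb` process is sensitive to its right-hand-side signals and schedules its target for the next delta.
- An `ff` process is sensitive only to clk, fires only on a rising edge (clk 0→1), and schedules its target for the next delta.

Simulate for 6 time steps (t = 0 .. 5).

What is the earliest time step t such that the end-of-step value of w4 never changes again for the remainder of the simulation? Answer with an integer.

2

t0.Δ0 w6=1 clk=0 w0=1 w5=1 w7=0 w1=1 w3=1 w4=0 w2=1
t0.Δ1 w6=1 clk=1 w0=1 w5=1 w7=0 w1=1 w3=1 w4=0 w2=1
t0.Δ2 w6=1 clk=1 w0=1 w5=1 w7=1 w1=1 w3=1 w4=0 w2=1
t0.Δ3 w6=1 clk=1 w0=1 w5=1 w7=1 w1=1 w3=1 w4=0 w2=0
t1.Δ0 w6=1 clk=1 w0=1 w5=1 w7=1 w1=1 w3=1 w4=0 w2=0
t1.Δ1 w6=1 clk=0 w0=1 w5=1 w7=1 w1=1 w3=1 w4=0 w2=0
t2.Δ0 w6=1 clk=0 w0=1 w5=1 w7=1 w1=1 w3=1 w4=0 w2=0
t2.Δ1 w6=1 clk=1 w0=1 w5=1 w7=1 w1=1 w3=1 w4=0 w2=0
t2.Δ2 w6=1 clk=1 w0=1 w5=1 w7=1 w1=1 w3=1 w4=1 w2=0
t2.Δ3 w6=1 clk=1 w0=0 w5=1 w7=1 w1=1 w3=0 w4=1 w2=1
t2.Δ4 w6=1 clk=1 w0=0 w5=1 w7=1 w1=0 w3=1 w4=1 w2=1
t2.Δ5 w6=1 clk=1 w0=0 w5=1 w7=1 w1=1 w3=1 w4=1 w2=0
t2.Δ6 w6=1 clk=1 w0=0 w5=1 w7=1 w1=1 w3=1 w4=1 w2=1
t3.Δ0 w6=1 clk=1 w0=0 w5=1 w7=1 w1=1 w3=1 w4=1 w2=1
t3.Δ1 w6=1 clk=0 w0=0 w5=1 w7=1 w1=1 w3=1 w4=1 w2=1
t4.Δ0 w6=1 clk=0 w0=0 w5=1 w7=1 w1=1 w3=1 w4=1 w2=1
t4.Δ1 w6=1 clk=1 w0=0 w5=1 w7=1 w1=1 w3=1 w4=1 w2=1
t5.Δ0 w6=1 clk=1 w0=0 w5=1 w7=1 w1=1 w3=1 w4=1 w2=1
t5.Δ1 w6=1 clk=0 w0=0 w5=1 w7=1 w1=1 w3=1 w4=1 w2=1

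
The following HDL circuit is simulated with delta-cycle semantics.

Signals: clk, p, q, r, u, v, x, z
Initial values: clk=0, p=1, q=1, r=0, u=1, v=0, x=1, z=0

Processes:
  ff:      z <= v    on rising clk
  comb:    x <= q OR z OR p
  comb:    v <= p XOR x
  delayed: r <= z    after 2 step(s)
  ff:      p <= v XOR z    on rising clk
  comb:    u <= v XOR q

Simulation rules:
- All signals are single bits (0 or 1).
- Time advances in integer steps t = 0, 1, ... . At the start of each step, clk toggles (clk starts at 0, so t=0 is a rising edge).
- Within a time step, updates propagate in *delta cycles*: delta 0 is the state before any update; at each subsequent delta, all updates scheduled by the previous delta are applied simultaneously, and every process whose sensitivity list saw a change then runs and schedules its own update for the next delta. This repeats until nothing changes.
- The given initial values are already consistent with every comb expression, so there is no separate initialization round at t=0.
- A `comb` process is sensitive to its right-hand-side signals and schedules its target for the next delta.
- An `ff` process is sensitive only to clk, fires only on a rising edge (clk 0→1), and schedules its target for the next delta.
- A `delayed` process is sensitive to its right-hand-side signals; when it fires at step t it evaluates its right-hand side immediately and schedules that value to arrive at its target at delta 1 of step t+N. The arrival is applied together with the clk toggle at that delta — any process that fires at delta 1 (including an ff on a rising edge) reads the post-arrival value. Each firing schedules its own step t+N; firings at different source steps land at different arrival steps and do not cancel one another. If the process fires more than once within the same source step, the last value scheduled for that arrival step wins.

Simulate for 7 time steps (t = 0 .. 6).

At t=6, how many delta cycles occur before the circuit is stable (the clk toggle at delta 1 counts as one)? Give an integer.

t0.Δ0 clk=0 z=0 x=1 p=1 u=1 q=1 r=0 v=0
t0.Δ1 clk=1 z=0 x=1 p=1 u=1 q=1 r=0 v=0
t0.Δ2 clk=1 z=0 x=1 p=0 u=1 q=1 r=0 v=0
t0.Δ3 clk=1 z=0 x=1 p=0 u=1 q=1 r=0 v=1
t0.Δ4 clk=1 z=0 x=1 p=0 u=0 q=1 r=0 v=1
t1.Δ0 clk=1 z=0 x=1 p=0 u=0 q=1 r=0 v=1
t1.Δ1 clk=0 z=0 x=1 p=0 u=0 q=1 r=0 v=1
t2.Δ0 clk=0 z=0 x=1 p=0 u=0 q=1 r=0 v=1
t2.Δ1 clk=1 z=0 x=1 p=0 u=0 q=1 r=0 v=1
t2.Δ2 clk=1 z=1 x=1 p=1 u=0 q=1 r=0 v=1
t2.Δ3 clk=1 z=1 x=1 p=1 u=0 q=1 r=0 v=0
t2.Δ4 clk=1 z=1 x=1 p=1 u=1 q=1 r=0 v=0
t3.Δ0 clk=1 z=1 x=1 p=1 u=1 q=1 r=0 v=0
t3.Δ1 clk=0 z=1 x=1 p=1 u=1 q=1 r=0 v=0
t4.Δ0 clk=0 z=1 x=1 p=1 u=1 q=1 r=0 v=0
t4.Δ1 clk=1 z=1 x=1 p=1 u=1 q=1 r=1 v=0
t4.Δ2 clk=1 z=0 x=1 p=1 u=1 q=1 r=1 v=0
t5.Δ0 clk=1 z=0 x=1 p=1 u=1 q=1 r=1 v=0
t5.Δ1 clk=0 z=0 x=1 p=1 u=1 q=1 r=1 v=0
t6.Δ0 clk=0 z=0 x=1 p=1 u=1 q=1 r=1 v=0
t6.Δ1 clk=1 z=0 x=1 p=1 u=1 q=1 r=0 v=0
t6.Δ2 clk=1 z=0 x=1 p=0 u=1 q=1 r=0 v=0
t6.Δ3 clk=1 z=0 x=1 p=0 u=1 q=1 r=0 v=1
t6.Δ4 clk=1 z=0 x=1 p=0 u=0 q=1 r=0 v=1

4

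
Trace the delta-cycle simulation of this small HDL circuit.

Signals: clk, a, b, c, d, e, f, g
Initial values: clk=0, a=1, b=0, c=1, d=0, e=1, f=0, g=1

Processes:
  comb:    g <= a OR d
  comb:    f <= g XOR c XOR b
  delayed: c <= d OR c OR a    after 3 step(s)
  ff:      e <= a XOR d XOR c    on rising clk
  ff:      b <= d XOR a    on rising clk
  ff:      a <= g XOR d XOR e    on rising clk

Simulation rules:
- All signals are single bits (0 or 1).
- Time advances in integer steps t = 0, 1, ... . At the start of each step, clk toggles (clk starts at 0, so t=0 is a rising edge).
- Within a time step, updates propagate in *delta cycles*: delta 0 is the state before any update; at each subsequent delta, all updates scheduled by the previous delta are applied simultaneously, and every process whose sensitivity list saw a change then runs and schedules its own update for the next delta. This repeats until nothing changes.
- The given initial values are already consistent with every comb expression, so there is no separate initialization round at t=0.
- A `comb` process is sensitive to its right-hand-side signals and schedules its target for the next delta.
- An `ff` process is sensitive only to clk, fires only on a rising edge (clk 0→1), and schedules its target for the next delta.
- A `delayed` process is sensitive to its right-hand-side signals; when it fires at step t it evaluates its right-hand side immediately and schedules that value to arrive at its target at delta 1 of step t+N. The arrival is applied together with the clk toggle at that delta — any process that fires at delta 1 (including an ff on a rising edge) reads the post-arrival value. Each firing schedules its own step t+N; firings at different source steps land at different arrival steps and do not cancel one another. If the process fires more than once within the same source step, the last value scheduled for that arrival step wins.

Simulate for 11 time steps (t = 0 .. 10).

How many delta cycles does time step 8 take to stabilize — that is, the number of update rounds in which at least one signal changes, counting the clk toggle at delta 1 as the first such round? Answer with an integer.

[bits: g,b,c,f,d,e,clk,a]
t=0: Δ0=10100101 Δ1=10100111 Δ2=11100010 Δ3=01110010 Δ4=01100010 | 4Δ
t=1: Δ0=01100010 Δ1=01100000 | 1Δ
t=2: Δ0=01100000 Δ1=01100010 Δ2=00100110 Δ3=00110110 | 3Δ
t=3: Δ0=00110110 Δ1=00110100 | 1Δ
t=4: Δ0=00110100 Δ1=00110110 Δ2=00110111 Δ3=10110111 Δ4=10100111 | 4Δ
t=5: Δ0=10100111 Δ1=10100101 | 1Δ
t=6: Δ0=10100101 Δ1=10100111 Δ2=11100010 Δ3=01110010 Δ4=01100010 | 4Δ
t=7: Δ0=01100010 Δ1=01100000 | 1Δ
t=8: Δ0=01100000 Δ1=01100010 Δ2=00100110 Δ3=00110110 | 3Δ
t=9: Δ0=00110110 Δ1=00110100 | 1Δ
t=10: Δ0=00110100 Δ1=00110110 Δ2=00110111 Δ3=10110111 Δ4=10100111 | 4Δ

3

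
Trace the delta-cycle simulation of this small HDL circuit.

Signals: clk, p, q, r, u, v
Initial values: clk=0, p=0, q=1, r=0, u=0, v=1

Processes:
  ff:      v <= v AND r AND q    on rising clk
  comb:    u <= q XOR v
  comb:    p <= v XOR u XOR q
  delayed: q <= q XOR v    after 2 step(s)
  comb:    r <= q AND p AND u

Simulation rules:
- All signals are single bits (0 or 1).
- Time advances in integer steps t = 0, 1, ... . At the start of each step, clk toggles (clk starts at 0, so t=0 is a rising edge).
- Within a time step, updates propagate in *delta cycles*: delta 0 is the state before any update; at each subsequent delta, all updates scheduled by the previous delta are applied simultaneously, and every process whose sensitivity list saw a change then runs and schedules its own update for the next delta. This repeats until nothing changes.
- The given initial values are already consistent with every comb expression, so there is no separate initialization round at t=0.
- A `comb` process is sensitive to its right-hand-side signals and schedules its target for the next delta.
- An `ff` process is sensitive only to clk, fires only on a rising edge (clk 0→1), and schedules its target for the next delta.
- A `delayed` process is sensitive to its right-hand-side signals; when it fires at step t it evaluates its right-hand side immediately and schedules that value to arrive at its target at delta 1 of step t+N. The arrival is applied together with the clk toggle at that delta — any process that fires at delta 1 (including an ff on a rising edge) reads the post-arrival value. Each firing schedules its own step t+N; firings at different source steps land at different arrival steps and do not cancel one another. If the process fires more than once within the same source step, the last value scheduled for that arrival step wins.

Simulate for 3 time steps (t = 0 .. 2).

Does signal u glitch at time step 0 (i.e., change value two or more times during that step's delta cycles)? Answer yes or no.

t0.Δ0 r=0 u=0 v=1 q=1 p=0 clk=0
t0.Δ1 r=0 u=0 v=1 q=1 p=0 clk=1
t0.Δ2 r=0 u=0 v=0 q=1 p=0 clk=1
t0.Δ3 r=0 u=1 v=0 q=1 p=1 clk=1
t0.Δ4 r=1 u=1 v=0 q=1 p=0 clk=1
t0.Δ5 r=0 u=1 v=0 q=1 p=0 clk=1
t1.Δ0 r=0 u=1 v=0 q=1 p=0 clk=1
t1.Δ1 r=0 u=1 v=0 q=1 p=0 clk=0
t2.Δ0 r=0 u=1 v=0 q=1 p=0 clk=0
t2.Δ1 r=0 u=1 v=0 q=1 p=0 clk=1

no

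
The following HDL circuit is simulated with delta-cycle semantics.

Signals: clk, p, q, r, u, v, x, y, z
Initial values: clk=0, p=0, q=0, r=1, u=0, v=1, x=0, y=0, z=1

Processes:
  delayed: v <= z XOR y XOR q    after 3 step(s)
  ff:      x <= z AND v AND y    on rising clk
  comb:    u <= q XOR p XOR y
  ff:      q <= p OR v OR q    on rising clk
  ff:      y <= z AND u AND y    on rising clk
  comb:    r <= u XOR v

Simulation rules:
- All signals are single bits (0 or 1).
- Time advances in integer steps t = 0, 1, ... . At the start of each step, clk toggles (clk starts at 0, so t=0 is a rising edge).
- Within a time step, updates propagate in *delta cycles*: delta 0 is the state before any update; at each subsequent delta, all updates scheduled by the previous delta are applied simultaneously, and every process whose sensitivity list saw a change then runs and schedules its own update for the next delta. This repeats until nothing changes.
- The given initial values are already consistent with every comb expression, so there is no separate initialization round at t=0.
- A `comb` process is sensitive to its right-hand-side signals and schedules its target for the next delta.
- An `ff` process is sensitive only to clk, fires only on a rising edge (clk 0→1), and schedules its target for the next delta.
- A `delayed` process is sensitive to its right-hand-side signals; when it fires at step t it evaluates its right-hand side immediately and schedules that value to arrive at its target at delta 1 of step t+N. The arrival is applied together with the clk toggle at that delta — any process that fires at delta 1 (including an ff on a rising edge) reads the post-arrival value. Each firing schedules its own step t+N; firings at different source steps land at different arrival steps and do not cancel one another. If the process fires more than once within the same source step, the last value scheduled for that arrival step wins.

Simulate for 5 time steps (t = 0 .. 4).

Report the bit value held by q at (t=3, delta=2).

[bits: y,u,q,z,v,r,p,clk,x]
t=0: Δ0=000111000 Δ1=000111010 Δ2=001111010 Δ3=011111010 Δ4=011110010 | 4Δ
t=1: Δ0=011110010 Δ1=011110000 | 1Δ
t=2: Δ0=011110000 Δ1=011110010 | 1Δ
t=3: Δ0=011110010 Δ1=011100000 Δ2=011101000 | 2Δ
t=4: Δ0=011101000 Δ1=011101010 | 1Δ

1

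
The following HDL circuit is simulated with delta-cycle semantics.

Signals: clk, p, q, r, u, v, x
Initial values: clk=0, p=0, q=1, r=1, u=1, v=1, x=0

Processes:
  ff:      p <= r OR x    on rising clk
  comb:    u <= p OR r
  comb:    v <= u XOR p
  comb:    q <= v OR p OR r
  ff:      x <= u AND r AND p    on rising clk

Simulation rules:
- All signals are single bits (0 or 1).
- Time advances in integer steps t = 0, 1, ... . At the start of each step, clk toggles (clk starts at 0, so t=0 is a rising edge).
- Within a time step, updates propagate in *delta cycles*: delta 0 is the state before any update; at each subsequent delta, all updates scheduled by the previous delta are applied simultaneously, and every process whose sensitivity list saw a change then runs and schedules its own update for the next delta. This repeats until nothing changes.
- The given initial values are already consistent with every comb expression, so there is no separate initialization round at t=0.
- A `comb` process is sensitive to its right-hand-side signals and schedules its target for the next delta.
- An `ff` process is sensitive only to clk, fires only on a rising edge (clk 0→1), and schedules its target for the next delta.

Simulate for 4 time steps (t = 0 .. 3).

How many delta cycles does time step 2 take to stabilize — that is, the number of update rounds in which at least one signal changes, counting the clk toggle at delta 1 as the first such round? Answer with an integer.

2

t=0 Δ0: r=1 q=1 clk=0 v=1 u=1 p=0 x=0
  Δ1: clk:0→1
  Δ2: p:0→1
  Δ3: v:1→0
  (3Δ to stable)
t=1 Δ0: r=1 q=1 clk=1 v=0 u=1 p=1 x=0
  Δ1: clk:1→0
  (1Δ to stable)
t=2 Δ0: r=1 q=1 clk=0 v=0 u=1 p=1 x=0
  Δ1: clk:0→1
  Δ2: x:0→1
  (2Δ to stable)
t=3 Δ0: r=1 q=1 clk=1 v=0 u=1 p=1 x=1
  Δ1: clk:1→0
  (1Δ to stable)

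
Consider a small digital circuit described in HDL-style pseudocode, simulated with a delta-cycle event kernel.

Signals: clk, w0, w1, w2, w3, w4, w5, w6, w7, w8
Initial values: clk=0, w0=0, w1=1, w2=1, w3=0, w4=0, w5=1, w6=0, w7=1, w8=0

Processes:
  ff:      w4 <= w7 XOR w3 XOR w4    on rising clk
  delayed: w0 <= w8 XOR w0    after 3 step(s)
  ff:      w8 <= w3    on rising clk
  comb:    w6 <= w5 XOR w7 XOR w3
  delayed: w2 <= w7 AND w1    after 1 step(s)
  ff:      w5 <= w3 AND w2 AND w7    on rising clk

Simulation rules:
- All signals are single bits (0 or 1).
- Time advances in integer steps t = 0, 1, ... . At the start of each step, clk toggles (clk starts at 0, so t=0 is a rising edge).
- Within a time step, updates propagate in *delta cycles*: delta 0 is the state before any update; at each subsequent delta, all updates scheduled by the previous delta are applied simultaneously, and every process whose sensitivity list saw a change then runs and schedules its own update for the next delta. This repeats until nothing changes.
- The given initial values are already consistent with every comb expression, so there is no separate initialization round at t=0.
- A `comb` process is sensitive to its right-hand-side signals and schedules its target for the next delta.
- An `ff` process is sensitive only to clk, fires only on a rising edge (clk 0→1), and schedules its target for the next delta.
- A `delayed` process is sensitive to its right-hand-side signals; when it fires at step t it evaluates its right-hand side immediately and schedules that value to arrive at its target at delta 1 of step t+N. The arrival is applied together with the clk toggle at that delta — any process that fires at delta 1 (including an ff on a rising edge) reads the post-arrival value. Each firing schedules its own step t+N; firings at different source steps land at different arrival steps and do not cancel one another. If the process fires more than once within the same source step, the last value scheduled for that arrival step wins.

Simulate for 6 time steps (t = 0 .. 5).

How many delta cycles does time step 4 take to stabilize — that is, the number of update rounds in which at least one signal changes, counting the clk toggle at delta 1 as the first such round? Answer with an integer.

2

t0.Δ0 w7=1 w8=0 clk=0 w4=0 w6=0 w3=0 w0=0 w5=1 w1=1 w2=1
t0.Δ1 w7=1 w8=0 clk=1 w4=0 w6=0 w3=0 w0=0 w5=1 w1=1 w2=1
t0.Δ2 w7=1 w8=0 clk=1 w4=1 w6=0 w3=0 w0=0 w5=0 w1=1 w2=1
t0.Δ3 w7=1 w8=0 clk=1 w4=1 w6=1 w3=0 w0=0 w5=0 w1=1 w2=1
t1.Δ0 w7=1 w8=0 clk=1 w4=1 w6=1 w3=0 w0=0 w5=0 w1=1 w2=1
t1.Δ1 w7=1 w8=0 clk=0 w4=1 w6=1 w3=0 w0=0 w5=0 w1=1 w2=1
t2.Δ0 w7=1 w8=0 clk=0 w4=1 w6=1 w3=0 w0=0 w5=0 w1=1 w2=1
t2.Δ1 w7=1 w8=0 clk=1 w4=1 w6=1 w3=0 w0=0 w5=0 w1=1 w2=1
t2.Δ2 w7=1 w8=0 clk=1 w4=0 w6=1 w3=0 w0=0 w5=0 w1=1 w2=1
t3.Δ0 w7=1 w8=0 clk=1 w4=0 w6=1 w3=0 w0=0 w5=0 w1=1 w2=1
t3.Δ1 w7=1 w8=0 clk=0 w4=0 w6=1 w3=0 w0=0 w5=0 w1=1 w2=1
t4.Δ0 w7=1 w8=0 clk=0 w4=0 w6=1 w3=0 w0=0 w5=0 w1=1 w2=1
t4.Δ1 w7=1 w8=0 clk=1 w4=0 w6=1 w3=0 w0=0 w5=0 w1=1 w2=1
t4.Δ2 w7=1 w8=0 clk=1 w4=1 w6=1 w3=0 w0=0 w5=0 w1=1 w2=1
t5.Δ0 w7=1 w8=0 clk=1 w4=1 w6=1 w3=0 w0=0 w5=0 w1=1 w2=1
t5.Δ1 w7=1 w8=0 clk=0 w4=1 w6=1 w3=0 w0=0 w5=0 w1=1 w2=1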